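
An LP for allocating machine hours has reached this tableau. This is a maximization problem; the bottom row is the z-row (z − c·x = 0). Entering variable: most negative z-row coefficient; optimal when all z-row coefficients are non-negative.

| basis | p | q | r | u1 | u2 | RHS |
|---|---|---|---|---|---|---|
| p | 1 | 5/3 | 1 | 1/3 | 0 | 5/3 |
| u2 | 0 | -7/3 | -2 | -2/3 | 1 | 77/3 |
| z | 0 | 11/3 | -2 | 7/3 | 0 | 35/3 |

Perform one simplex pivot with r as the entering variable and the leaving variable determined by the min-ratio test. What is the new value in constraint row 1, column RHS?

5/3

Ratio test on column r — row 1: (5/3)/1 = 5/3; row 2: entry -2 ≤ 0. Minimum is 5/3 at row 1 (p leaves); pivot element 1.
Divide row 1 by 1; eliminate column r from the other rows.
In the new row 1, the RHS entry is the old entry divided by the pivot: (5/3)/1 = 5/3.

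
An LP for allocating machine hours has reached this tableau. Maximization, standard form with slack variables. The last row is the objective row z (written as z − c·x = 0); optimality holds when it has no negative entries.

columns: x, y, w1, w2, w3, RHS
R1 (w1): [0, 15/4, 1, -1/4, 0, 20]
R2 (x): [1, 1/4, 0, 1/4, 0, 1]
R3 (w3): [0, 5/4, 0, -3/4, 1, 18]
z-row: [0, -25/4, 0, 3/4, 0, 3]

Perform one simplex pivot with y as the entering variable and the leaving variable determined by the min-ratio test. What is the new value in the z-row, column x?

25

Ratio test on column y — row 1: 20/(15/4) = 16/3; row 2: 1/(1/4) = 4; row 3: 18/(5/4) = 72/5. Minimum is 4 at row 2 (x leaves); pivot element 1/4.
Divide row 2 by 1/4; eliminate column y from the other rows.
z-row update in column x: 0 − (-25/4)·4 = 25.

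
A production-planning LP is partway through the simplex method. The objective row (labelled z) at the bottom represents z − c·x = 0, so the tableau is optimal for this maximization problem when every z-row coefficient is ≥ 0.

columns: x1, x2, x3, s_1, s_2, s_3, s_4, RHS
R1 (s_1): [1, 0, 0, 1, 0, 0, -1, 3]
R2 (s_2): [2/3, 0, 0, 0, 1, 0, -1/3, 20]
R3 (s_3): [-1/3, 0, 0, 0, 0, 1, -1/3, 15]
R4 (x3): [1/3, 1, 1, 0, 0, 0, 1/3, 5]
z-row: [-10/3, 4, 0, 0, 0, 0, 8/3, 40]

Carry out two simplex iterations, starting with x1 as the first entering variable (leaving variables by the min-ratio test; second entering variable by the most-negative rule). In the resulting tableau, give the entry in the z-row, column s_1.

3

Ratio test on column x1 — row 1: 3/1 = 3; row 2: 20/(2/3) = 30; row 3: entry -1/3 ≤ 0; row 4: 5/(1/3) = 15. Minimum is 3 at row 1 (s_1 leaves); pivot element 1.
Divide row 1 by 1; eliminate column x1 from the other rows.
Second iteration: most negative z-row entry is -2/3 in column s_4, so s_4 enters.
Ratio test on column s_4 — row 1: entry -1 ≤ 0; row 2: 18/(1/3) = 54; row 3: entry -2/3 ≤ 0; row 4: 4/(2/3) = 6. Minimum is 6 at row 4 (x3 leaves); pivot element 2/3.
Divide row 4 by 2/3; eliminate column s_4 from the other rows.
After both pivots, the entry at the z-row, column s_1 is 3.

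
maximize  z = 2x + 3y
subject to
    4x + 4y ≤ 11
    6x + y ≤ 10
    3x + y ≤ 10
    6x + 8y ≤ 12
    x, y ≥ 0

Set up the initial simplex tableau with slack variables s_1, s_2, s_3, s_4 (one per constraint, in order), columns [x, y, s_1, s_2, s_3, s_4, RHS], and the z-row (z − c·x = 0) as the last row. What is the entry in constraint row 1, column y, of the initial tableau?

Constraint 1 has coefficient 4 on y.

4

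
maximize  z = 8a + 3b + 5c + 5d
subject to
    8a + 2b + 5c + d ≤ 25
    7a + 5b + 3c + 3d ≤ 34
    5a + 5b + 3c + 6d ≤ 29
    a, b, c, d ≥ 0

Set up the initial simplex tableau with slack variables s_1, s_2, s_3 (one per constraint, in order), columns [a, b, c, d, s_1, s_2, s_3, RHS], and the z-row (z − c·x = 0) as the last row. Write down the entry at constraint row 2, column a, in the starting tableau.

7

Constraint 2 has coefficient 7 on a.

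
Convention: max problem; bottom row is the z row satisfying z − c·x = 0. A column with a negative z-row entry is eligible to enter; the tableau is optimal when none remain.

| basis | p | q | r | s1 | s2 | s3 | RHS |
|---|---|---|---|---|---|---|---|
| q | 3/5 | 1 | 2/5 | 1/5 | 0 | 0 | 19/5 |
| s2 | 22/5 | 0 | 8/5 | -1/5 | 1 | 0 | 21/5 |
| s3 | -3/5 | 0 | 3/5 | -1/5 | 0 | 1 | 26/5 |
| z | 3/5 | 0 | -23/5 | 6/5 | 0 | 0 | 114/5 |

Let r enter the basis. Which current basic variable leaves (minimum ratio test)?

s2

Column r entries and ratios — q: (19/5)/(2/5) = 19/2; s2: (21/5)/(8/5) = 21/8; s3: (26/5)/(3/5) = 26/3.
Smallest ratio is 21/8 in the row of s2, so s2 leaves.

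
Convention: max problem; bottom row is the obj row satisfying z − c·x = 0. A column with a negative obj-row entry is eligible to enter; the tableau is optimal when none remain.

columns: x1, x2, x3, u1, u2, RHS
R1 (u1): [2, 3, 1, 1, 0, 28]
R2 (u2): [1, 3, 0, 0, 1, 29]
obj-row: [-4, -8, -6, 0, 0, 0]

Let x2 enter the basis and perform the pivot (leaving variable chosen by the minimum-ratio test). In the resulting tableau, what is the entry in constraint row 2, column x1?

Ratio test on column x2 — row 1: 28/3 = 28/3; row 2: 29/3 = 29/3. Minimum is 28/3 at row 1 (u1 leaves); pivot element 3.
Divide row 1 by 3; eliminate column x2 from the other rows.
Row 2 update in column x1: 1 − 3·(2/3) = -1.

-1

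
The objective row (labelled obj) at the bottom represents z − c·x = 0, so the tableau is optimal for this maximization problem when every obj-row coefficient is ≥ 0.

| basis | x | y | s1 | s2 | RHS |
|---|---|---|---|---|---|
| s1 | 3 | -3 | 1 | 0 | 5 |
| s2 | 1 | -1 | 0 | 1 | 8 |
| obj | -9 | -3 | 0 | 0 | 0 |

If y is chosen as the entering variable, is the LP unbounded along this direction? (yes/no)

Every constraint-row entry in column y is ≤ 0, so increasing y is unbounded.

yes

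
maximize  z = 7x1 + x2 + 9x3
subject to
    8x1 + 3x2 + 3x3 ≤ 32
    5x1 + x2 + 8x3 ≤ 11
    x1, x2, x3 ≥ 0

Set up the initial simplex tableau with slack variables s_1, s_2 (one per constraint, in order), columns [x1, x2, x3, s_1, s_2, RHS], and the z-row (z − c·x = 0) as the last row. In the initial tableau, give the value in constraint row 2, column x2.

Constraint 2 has coefficient 1 on x2.

1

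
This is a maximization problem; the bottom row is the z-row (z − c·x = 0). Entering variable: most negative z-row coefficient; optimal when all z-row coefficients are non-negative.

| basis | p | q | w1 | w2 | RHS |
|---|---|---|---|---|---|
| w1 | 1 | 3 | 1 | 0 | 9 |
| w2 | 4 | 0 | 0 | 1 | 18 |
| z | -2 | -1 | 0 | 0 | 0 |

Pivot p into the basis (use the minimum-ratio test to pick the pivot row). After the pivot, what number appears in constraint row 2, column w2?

1/4

Ratio test on column p — row 1: 9/1 = 9; row 2: 18/4 = 9/2. Minimum is 9/2 at row 2 (w2 leaves); pivot element 4.
Divide row 2 by 4; eliminate column p from the other rows.
In the new row 2, the w2 entry is the old entry divided by the pivot: 1/4 = 1/4.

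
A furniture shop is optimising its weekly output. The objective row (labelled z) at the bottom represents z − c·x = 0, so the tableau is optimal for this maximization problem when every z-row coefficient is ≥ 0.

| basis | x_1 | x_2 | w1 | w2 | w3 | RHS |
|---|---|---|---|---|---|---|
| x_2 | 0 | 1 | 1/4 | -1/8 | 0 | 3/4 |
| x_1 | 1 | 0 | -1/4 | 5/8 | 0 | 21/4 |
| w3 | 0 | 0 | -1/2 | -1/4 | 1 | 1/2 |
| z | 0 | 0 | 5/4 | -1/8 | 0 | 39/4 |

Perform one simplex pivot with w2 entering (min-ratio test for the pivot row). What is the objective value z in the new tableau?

Ratio test on column w2 — row 1: entry -1/8 ≤ 0; row 2: (21/4)/(5/8) = 42/5; row 3: entry -1/4 ≤ 0. Minimum is 42/5 at row 2 (x_1 leaves); pivot element 5/8.
Pivot on row 2; the z-row RHS becomes 39/4 − (-1/8)·(42/5) = 54/5.

54/5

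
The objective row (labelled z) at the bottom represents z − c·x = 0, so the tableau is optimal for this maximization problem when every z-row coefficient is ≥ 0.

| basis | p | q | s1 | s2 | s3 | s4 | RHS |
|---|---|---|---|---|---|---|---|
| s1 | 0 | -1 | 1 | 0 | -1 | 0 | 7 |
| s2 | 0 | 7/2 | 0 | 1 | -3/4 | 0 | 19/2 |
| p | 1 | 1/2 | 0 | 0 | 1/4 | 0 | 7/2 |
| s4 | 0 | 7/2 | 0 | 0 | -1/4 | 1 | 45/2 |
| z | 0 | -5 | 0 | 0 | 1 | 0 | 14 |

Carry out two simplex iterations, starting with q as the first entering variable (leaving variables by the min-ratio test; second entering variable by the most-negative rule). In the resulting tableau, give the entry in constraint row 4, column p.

Ratio test on column q — row 1: entry -1 ≤ 0; row 2: (19/2)/(7/2) = 19/7; row 3: (7/2)/(1/2) = 7; row 4: (45/2)/(7/2) = 45/7. Minimum is 19/7 at row 2 (s2 leaves); pivot element 7/2.
Divide row 2 by 7/2; eliminate column q from the other rows.
Second iteration: most negative z-row entry is -1/14 in column s3, so s3 enters.
Ratio test on column s3 — row 1: entry -17/14 ≤ 0; row 2: entry -3/14 ≤ 0; row 3: (15/7)/(5/14) = 6; row 4: 13/(1/2) = 26. Minimum is 6 at row 3 (p leaves); pivot element 5/14.
Divide row 3 by 5/14; eliminate column s3 from the other rows.
After both pivots, the entry at constraint row 4, column p is -7/5.

-7/5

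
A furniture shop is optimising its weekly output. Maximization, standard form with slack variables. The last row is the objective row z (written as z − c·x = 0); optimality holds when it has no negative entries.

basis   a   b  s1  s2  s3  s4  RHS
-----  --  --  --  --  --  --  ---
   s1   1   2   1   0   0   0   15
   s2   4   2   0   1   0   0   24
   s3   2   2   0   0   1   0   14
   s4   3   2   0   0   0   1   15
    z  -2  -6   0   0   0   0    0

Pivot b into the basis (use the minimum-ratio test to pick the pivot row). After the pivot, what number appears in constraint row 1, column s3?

Ratio test on column b — row 1: 15/2 = 15/2; row 2: 24/2 = 12; row 3: 14/2 = 7; row 4: 15/2 = 15/2. Minimum is 7 at row 3 (s3 leaves); pivot element 2.
Divide row 3 by 2; eliminate column b from the other rows.
Row 1 update in column s3: 0 − 2·(1/2) = -1.

-1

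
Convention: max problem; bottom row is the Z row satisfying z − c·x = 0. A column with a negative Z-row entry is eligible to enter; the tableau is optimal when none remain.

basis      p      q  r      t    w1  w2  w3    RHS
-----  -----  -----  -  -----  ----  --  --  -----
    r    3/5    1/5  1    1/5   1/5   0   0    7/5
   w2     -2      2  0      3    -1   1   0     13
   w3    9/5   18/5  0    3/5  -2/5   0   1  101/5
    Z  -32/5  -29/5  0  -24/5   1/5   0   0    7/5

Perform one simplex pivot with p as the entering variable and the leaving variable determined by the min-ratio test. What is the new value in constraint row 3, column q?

Ratio test on column p — row 1: (7/5)/(3/5) = 7/3; row 2: entry -2 ≤ 0; row 3: (101/5)/(9/5) = 101/9. Minimum is 7/3 at row 1 (r leaves); pivot element 3/5.
Divide row 1 by 3/5; eliminate column p from the other rows.
Row 3 update in column q: 18/5 − (9/5)·(1/3) = 3.

3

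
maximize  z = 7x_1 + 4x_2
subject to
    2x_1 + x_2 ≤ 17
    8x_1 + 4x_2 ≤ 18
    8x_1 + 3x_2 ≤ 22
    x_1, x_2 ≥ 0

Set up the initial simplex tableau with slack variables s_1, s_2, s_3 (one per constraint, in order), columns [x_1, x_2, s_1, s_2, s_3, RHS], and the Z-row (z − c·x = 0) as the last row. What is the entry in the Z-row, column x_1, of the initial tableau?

The Z-row carries the negated objective coefficients: the x_1 entry is -7.

-7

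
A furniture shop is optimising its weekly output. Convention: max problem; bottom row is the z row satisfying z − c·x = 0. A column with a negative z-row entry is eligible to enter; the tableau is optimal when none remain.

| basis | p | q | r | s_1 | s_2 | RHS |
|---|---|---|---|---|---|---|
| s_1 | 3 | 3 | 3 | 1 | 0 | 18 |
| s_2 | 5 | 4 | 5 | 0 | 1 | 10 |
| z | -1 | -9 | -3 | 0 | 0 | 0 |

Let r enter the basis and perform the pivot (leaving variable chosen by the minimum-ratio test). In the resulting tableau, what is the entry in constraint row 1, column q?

Ratio test on column r — row 1: 18/3 = 6; row 2: 10/5 = 2. Minimum is 2 at row 2 (s_2 leaves); pivot element 5.
Divide row 2 by 5; eliminate column r from the other rows.
Row 1 update in column q: 3 − 3·(4/5) = 3/5.

3/5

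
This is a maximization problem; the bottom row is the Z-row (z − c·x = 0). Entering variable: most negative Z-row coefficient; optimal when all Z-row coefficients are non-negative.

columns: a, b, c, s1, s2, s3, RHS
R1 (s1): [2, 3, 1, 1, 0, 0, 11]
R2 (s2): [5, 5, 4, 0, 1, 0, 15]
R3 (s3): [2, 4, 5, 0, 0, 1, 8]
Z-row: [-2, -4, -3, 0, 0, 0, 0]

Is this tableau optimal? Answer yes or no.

The Z-row has a negative entry -4 in column b, so it is not optimal.

no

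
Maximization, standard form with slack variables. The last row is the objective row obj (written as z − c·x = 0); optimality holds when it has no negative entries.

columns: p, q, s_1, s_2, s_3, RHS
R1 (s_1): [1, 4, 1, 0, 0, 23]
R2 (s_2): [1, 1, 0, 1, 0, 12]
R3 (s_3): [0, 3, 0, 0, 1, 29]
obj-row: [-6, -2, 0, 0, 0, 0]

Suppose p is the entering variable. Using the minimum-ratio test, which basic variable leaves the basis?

s_2

Column p entries and ratios — s_1: 23/1 = 23; s_2: 12/1 = 12; s_3: 0 ≤ 0, skip.
Smallest ratio is 12 in the row of s_2, so s_2 leaves.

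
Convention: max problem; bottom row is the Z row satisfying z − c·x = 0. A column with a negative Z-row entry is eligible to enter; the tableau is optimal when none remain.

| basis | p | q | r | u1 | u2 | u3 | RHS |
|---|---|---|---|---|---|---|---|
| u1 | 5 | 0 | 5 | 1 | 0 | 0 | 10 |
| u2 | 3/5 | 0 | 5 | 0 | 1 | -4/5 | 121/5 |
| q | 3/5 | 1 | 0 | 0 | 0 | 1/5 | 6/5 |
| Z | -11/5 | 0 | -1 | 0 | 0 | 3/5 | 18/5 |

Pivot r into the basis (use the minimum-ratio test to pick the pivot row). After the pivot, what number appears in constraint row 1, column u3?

Ratio test on column r — row 1: 10/5 = 2; row 2: (121/5)/5 = 121/25; row 3: entry 0 ≤ 0. Minimum is 2 at row 1 (u1 leaves); pivot element 5.
Divide row 1 by 5; eliminate column r from the other rows.
In the new row 1, the u3 entry is the old entry divided by the pivot: 0/5 = 0.

0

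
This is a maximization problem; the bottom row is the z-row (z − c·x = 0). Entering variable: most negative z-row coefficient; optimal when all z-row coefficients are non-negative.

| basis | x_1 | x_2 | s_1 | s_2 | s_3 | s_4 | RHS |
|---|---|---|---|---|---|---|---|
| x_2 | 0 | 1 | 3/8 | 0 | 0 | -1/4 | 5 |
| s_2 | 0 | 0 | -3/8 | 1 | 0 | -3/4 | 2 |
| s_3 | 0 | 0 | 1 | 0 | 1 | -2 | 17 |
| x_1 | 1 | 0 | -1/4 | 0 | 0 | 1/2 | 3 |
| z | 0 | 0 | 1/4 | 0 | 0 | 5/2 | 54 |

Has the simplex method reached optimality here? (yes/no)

Every z-row coefficient is ≥ 0, so the tableau is optimal.

yes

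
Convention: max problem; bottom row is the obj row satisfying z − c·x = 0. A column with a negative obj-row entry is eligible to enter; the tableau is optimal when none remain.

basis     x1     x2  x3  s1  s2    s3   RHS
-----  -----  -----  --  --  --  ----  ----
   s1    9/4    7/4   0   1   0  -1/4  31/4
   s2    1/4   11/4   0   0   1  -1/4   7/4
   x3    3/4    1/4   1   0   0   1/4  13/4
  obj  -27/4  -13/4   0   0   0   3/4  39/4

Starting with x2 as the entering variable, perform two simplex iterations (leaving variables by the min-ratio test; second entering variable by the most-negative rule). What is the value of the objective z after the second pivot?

743/23

Ratio test on column x2 — row 1: (31/4)/(7/4) = 31/7; row 2: (7/4)/(11/4) = 7/11; row 3: (13/4)/(1/4) = 13. Minimum is 7/11 at row 2 (s2 leaves); pivot element 11/4.
Pivot on row 2; the obj-row RHS becomes 39/4 − (-13/4)·(7/11) = 130/11.
Next entering variable (most negative obj-row entry -71/11): x1.
Ratio test on column x1 — row 1: (73/11)/(23/11) = 73/23; row 2: (7/11)/(1/11) = 7; row 3: (34/11)/(8/11) = 17/4. Minimum is 73/23 at row 1 (s1 leaves); pivot element 23/11.
After the second pivot the obj-row RHS is 130/11 − (-71/11)·(73/23) = 743/23.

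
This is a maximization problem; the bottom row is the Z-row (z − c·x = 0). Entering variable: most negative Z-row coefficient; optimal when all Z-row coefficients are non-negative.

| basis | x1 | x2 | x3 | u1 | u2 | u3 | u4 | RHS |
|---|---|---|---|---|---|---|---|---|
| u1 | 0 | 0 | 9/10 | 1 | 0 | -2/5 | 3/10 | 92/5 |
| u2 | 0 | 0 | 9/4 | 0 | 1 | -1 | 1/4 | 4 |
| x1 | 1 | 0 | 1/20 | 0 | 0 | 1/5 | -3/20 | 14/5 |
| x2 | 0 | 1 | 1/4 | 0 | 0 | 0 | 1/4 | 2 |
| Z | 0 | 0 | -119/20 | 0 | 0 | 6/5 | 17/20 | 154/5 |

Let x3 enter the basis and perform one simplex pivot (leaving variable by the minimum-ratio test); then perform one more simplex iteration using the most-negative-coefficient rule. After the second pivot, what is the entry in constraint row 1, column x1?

Ratio test on column x3 — row 1: (92/5)/(9/10) = 184/9; row 2: 4/(9/4) = 16/9; row 3: (14/5)/(1/20) = 56; row 4: 2/(1/4) = 8. Minimum is 16/9 at row 2 (u2 leaves); pivot element 9/4.
Divide row 2 by 9/4; eliminate column x3 from the other rows.
Second iteration: most negative Z-row entry is -13/9 in column u3, so u3 enters.
Ratio test on column u3 — row 1: entry 0 ≤ 0; row 2: entry -4/9 ≤ 0; row 3: (122/45)/(2/9) = 61/5; row 4: (14/9)/(1/9) = 14. Minimum is 61/5 at row 3 (x1 leaves); pivot element 2/9.
Divide row 3 by 2/9; eliminate column u3 from the other rows.
After both pivots, the entry at constraint row 1, column x1 is 0.

0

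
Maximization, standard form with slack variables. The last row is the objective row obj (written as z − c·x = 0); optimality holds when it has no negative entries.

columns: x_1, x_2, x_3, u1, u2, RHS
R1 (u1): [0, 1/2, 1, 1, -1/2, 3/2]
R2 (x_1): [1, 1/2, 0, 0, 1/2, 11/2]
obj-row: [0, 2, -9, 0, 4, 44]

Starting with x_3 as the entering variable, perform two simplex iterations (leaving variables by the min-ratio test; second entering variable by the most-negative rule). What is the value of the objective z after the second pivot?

Ratio test on column x_3 — row 1: (3/2)/1 = 3/2; row 2: entry 0 ≤ 0. Minimum is 3/2 at row 1 (u1 leaves); pivot element 1.
Pivot on row 1; the obj-row RHS becomes 44 − (-9)·(3/2) = 115/2.
Next entering variable (most negative obj-row entry -1/2): u2.
Ratio test on column u2 — row 1: entry -1/2 ≤ 0; row 2: (11/2)/(1/2) = 11. Minimum is 11 at row 2 (x_1 leaves); pivot element 1/2.
After the second pivot the obj-row RHS is 115/2 − (-1/2)·11 = 63.

63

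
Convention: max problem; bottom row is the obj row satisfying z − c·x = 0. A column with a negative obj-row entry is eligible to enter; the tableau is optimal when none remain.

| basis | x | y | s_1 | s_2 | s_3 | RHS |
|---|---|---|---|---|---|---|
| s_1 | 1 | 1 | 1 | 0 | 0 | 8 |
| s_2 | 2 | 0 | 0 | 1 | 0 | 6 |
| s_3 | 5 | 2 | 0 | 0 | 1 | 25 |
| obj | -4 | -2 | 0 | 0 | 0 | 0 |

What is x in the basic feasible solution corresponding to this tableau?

0

x is not in the basis, so in the current basic feasible solution x = 0.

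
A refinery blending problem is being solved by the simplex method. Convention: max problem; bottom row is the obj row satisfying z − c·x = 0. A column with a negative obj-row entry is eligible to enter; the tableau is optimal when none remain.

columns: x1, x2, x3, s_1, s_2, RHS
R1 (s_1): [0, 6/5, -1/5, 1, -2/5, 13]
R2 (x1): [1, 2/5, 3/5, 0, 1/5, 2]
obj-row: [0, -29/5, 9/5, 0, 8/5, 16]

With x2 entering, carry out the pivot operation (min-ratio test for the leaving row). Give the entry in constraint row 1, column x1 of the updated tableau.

-3

Ratio test on column x2 — row 1: 13/(6/5) = 65/6; row 2: 2/(2/5) = 5. Minimum is 5 at row 2 (x1 leaves); pivot element 2/5.
Divide row 2 by 2/5; eliminate column x2 from the other rows.
Row 1 update in column x1: 0 − (6/5)·(5/2) = -3.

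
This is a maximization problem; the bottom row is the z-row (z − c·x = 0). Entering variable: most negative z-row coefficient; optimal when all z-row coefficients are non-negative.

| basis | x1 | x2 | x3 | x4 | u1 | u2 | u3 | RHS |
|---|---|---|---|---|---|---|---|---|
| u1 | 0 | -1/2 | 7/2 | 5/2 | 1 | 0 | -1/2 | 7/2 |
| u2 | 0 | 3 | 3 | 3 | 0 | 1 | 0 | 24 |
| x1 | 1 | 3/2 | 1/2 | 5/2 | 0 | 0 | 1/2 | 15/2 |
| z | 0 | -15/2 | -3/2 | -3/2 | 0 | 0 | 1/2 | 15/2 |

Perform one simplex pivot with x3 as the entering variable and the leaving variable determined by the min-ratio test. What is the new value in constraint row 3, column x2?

Ratio test on column x3 — row 1: (7/2)/(7/2) = 1; row 2: 24/3 = 8; row 3: (15/2)/(1/2) = 15. Minimum is 1 at row 1 (u1 leaves); pivot element 7/2.
Divide row 1 by 7/2; eliminate column x3 from the other rows.
Row 3 update in column x2: 3/2 − (1/2)·(-1/7) = 11/7.

11/7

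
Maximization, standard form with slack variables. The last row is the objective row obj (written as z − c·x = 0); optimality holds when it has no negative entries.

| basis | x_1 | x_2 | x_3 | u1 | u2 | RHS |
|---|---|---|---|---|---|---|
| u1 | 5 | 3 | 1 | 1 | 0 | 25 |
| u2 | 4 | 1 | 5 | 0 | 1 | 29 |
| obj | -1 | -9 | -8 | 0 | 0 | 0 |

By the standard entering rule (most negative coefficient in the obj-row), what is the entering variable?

x_2

Negative obj-row entries: x_1: -1, x_2: -9, x_3: -8.
The most negative is -9 in column x_2, so x_2 enters.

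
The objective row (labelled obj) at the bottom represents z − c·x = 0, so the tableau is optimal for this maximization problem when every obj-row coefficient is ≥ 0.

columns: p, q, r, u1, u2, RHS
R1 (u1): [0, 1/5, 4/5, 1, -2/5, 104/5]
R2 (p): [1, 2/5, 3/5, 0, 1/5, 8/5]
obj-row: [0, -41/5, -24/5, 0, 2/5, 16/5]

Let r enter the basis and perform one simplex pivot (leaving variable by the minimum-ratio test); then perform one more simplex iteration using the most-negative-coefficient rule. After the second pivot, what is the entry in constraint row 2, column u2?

Ratio test on column r — row 1: (104/5)/(4/5) = 26; row 2: (8/5)/(3/5) = 8/3. Minimum is 8/3 at row 2 (p leaves); pivot element 3/5.
Divide row 2 by 3/5; eliminate column r from the other rows.
Second iteration: most negative obj-row entry is -5 in column q, so q enters.
Ratio test on column q — row 1: entry -1/3 ≤ 0; row 2: (8/3)/(2/3) = 4. Minimum is 4 at row 2 (r leaves); pivot element 2/3.
Divide row 2 by 2/3; eliminate column q from the other rows.
After both pivots, the entry at constraint row 2, column u2 is 1/2.

1/2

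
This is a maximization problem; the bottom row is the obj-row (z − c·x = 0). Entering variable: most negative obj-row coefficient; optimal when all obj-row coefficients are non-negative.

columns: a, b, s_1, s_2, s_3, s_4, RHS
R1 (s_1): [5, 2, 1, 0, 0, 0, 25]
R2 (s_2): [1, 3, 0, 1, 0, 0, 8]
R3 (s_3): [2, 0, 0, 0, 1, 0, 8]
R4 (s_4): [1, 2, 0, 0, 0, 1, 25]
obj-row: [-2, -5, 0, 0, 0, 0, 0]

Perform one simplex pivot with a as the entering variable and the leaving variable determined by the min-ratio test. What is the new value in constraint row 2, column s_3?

-1/2

Ratio test on column a — row 1: 25/5 = 5; row 2: 8/1 = 8; row 3: 8/2 = 4; row 4: 25/1 = 25. Minimum is 4 at row 3 (s_3 leaves); pivot element 2.
Divide row 3 by 2; eliminate column a from the other rows.
Row 2 update in column s_3: 0 − 1·(1/2) = -1/2.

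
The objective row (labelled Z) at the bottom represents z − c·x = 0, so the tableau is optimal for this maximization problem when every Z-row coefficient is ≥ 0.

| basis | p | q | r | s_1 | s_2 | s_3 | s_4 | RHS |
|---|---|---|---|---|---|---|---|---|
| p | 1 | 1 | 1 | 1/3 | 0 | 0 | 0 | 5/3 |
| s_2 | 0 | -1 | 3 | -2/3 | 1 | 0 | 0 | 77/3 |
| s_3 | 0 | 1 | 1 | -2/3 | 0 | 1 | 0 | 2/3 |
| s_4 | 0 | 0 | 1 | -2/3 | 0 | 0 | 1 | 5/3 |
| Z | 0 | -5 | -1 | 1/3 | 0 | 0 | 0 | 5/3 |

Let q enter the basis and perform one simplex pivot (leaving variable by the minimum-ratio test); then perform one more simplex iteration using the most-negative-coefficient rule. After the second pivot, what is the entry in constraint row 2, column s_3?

Ratio test on column q — row 1: (5/3)/1 = 5/3; row 2: entry -1 ≤ 0; row 3: (2/3)/1 = 2/3; row 4: entry 0 ≤ 0. Minimum is 2/3 at row 3 (s_3 leaves); pivot element 1.
Divide row 3 by 1; eliminate column q from the other rows.
Second iteration: most negative Z-row entry is -3 in column s_1, so s_1 enters.
Ratio test on column s_1 — row 1: 1/1 = 1; row 2: entry -4/3 ≤ 0; row 3: entry -2/3 ≤ 0; row 4: entry -2/3 ≤ 0. Minimum is 1 at row 1 (p leaves); pivot element 1.
Divide row 1 by 1; eliminate column s_1 from the other rows.
After both pivots, the entry at constraint row 2, column s_3 is -1/3.

-1/3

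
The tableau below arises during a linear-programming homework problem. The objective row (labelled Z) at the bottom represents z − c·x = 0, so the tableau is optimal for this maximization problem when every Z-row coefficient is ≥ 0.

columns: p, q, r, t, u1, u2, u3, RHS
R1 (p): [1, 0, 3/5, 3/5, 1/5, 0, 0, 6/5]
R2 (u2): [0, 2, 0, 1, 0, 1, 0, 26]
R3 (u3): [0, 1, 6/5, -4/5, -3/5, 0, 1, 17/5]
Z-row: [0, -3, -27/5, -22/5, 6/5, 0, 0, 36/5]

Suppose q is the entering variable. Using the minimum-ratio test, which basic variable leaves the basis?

u3

Column q entries and ratios — p: 0 ≤ 0, skip; u2: 26/2 = 13; u3: (17/5)/1 = 17/5.
Smallest ratio is 17/5 in the row of u3, so u3 leaves.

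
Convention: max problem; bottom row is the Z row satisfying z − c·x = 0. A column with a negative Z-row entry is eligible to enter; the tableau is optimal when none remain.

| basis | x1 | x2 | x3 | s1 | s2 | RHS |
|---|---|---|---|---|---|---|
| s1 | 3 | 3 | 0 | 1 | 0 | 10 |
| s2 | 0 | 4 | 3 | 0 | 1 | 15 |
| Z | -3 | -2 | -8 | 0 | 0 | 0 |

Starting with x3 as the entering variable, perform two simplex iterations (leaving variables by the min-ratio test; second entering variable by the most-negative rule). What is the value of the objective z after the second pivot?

Ratio test on column x3 — row 1: entry 0 ≤ 0; row 2: 15/3 = 5. Minimum is 5 at row 2 (s2 leaves); pivot element 3.
Pivot on row 2; the Z-row RHS becomes 0 − (-8)·5 = 40.
Next entering variable (most negative Z-row entry -3): x1.
Ratio test on column x1 — row 1: 10/3 = 10/3; row 2: entry 0 ≤ 0. Minimum is 10/3 at row 1 (s1 leaves); pivot element 3.
After the second pivot the Z-row RHS is 40 − (-3)·(10/3) = 50.

50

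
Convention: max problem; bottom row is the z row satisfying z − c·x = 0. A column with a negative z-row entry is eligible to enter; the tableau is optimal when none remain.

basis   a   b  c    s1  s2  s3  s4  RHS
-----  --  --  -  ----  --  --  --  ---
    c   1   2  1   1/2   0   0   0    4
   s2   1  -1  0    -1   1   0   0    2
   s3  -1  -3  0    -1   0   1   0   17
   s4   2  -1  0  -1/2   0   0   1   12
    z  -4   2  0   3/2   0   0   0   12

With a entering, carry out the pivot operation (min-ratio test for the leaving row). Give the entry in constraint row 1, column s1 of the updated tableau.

3/2

Ratio test on column a — row 1: 4/1 = 4; row 2: 2/1 = 2; row 3: entry -1 ≤ 0; row 4: 12/2 = 6. Minimum is 2 at row 2 (s2 leaves); pivot element 1.
Divide row 2 by 1; eliminate column a from the other rows.
Row 1 update in column s1: 1/2 − 1·(-1) = 3/2.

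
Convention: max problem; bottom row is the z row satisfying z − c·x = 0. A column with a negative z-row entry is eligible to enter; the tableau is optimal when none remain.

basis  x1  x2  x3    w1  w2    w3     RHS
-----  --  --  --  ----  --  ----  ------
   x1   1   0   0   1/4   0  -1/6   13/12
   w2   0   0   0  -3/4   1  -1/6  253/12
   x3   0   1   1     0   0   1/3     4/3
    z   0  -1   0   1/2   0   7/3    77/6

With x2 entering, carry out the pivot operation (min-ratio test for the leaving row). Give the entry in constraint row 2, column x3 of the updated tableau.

Ratio test on column x2 — row 1: entry 0 ≤ 0; row 2: entry 0 ≤ 0; row 3: (4/3)/1 = 4/3. Minimum is 4/3 at row 3 (x3 leaves); pivot element 1.
Divide row 3 by 1; eliminate column x2 from the other rows.
Row 2 update in column x3: 0 − 0·1 = 0.

0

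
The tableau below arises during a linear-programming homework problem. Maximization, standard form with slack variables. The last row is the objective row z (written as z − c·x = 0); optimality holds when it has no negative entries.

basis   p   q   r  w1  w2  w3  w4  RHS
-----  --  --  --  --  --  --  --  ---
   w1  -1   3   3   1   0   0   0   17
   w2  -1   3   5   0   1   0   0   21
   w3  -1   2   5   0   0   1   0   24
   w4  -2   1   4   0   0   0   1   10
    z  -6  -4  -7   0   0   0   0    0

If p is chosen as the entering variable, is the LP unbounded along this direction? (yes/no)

Every constraint-row entry in column p is ≤ 0, so increasing p is unbounded.

yes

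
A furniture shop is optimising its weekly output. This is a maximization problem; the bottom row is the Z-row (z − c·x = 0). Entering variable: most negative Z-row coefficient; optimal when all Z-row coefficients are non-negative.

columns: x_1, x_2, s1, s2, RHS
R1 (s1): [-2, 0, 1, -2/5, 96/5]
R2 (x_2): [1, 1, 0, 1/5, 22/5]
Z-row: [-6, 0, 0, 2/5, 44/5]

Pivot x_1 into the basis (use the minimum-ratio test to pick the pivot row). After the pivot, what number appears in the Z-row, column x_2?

6

Ratio test on column x_1 — row 1: entry -2 ≤ 0; row 2: (22/5)/1 = 22/5. Minimum is 22/5 at row 2 (x_2 leaves); pivot element 1.
Divide row 2 by 1; eliminate column x_1 from the other rows.
Z-row update in column x_2: 0 − (-6)·1 = 6.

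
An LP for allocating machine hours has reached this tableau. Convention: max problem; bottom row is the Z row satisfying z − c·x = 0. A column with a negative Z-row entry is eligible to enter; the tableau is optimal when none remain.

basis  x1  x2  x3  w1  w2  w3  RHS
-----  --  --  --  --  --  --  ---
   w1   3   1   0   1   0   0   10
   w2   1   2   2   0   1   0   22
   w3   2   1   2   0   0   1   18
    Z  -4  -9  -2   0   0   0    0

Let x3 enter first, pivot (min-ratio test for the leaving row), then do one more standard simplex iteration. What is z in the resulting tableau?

50

Ratio test on column x3 — row 1: entry 0 ≤ 0; row 2: 22/2 = 11; row 3: 18/2 = 9. Minimum is 9 at row 3 (w3 leaves); pivot element 2.
Pivot on row 3; the Z-row RHS becomes 0 − (-2)·9 = 18.
Next entering variable (most negative Z-row entry -8): x2.
Ratio test on column x2 — row 1: 10/1 = 10; row 2: 4/1 = 4; row 3: 9/(1/2) = 18. Minimum is 4 at row 2 (w2 leaves); pivot element 1.
After the second pivot the Z-row RHS is 18 − (-8)·4 = 50.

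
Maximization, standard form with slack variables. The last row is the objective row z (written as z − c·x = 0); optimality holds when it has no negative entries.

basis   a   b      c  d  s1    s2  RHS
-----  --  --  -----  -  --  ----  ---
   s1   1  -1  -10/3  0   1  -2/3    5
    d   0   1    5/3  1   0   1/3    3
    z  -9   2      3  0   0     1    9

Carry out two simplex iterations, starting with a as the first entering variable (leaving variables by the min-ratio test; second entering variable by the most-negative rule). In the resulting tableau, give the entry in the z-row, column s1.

Ratio test on column a — row 1: 5/1 = 5; row 2: entry 0 ≤ 0. Minimum is 5 at row 1 (s1 leaves); pivot element 1.
Divide row 1 by 1; eliminate column a from the other rows.
Second iteration: most negative z-row entry is -27 in column c, so c enters.
Ratio test on column c — row 1: entry -10/3 ≤ 0; row 2: 3/(5/3) = 9/5. Minimum is 9/5 at row 2 (d leaves); pivot element 5/3.
Divide row 2 by 5/3; eliminate column c from the other rows.
After both pivots, the entry at the z-row, column s1 is 9.

9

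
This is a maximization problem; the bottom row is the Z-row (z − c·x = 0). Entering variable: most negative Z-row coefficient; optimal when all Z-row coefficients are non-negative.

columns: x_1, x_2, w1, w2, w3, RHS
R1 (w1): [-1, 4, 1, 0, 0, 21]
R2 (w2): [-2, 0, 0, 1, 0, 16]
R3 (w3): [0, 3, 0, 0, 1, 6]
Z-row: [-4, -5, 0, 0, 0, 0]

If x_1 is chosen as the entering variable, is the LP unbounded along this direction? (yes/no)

yes

Every constraint-row entry in column x_1 is ≤ 0, so increasing x_1 is unbounded.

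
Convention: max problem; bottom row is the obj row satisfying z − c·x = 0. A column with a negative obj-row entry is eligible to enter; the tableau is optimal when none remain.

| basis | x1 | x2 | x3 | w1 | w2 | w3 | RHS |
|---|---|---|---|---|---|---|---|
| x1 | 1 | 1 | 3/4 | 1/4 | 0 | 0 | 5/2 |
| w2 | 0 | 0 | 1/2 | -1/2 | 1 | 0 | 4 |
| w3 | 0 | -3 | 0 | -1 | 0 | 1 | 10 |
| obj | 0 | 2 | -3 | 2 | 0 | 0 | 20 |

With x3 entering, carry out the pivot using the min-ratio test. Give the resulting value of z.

Ratio test on column x3 — row 1: (5/2)/(3/4) = 10/3; row 2: 4/(1/2) = 8; row 3: entry 0 ≤ 0. Minimum is 10/3 at row 1 (x1 leaves); pivot element 3/4.
Pivot on row 1; the obj-row RHS becomes 20 − (-3)·(10/3) = 30.

30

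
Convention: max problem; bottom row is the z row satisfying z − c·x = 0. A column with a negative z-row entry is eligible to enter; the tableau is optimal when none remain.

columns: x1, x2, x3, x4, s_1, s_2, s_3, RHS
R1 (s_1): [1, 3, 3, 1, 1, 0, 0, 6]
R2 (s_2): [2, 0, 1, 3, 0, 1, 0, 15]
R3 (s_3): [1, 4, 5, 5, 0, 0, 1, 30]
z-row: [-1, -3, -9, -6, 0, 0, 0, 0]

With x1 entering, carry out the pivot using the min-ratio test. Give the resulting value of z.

Ratio test on column x1 — row 1: 6/1 = 6; row 2: 15/2 = 15/2; row 3: 30/1 = 30. Minimum is 6 at row 1 (s_1 leaves); pivot element 1.
Pivot on row 1; the z-row RHS becomes 0 − (-1)·6 = 6.

6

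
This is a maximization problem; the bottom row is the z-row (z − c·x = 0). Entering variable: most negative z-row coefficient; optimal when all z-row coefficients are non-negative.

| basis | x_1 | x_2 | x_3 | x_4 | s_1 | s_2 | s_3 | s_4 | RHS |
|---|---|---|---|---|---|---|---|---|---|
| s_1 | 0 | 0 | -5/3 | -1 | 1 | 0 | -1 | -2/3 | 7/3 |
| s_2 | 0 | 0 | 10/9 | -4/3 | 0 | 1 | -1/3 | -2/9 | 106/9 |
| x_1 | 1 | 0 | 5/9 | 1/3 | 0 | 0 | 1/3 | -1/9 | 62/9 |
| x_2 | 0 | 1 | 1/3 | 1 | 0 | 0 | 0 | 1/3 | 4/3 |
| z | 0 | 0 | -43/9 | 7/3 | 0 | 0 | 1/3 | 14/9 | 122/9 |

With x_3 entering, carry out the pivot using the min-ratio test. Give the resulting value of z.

Ratio test on column x_3 — row 1: entry -5/3 ≤ 0; row 2: (106/9)/(10/9) = 53/5; row 3: (62/9)/(5/9) = 62/5; row 4: (4/3)/(1/3) = 4. Minimum is 4 at row 4 (x_2 leaves); pivot element 1/3.
Pivot on row 4; the z-row RHS becomes 122/9 − (-43/9)·4 = 98/3.

98/3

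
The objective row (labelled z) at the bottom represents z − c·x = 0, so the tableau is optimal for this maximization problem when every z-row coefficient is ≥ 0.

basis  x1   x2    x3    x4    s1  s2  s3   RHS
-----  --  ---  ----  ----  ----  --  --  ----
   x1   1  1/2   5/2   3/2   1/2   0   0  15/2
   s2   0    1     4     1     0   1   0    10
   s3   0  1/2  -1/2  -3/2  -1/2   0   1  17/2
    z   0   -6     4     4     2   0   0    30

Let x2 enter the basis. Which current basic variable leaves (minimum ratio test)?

s2

Column x2 entries and ratios — x1: (15/2)/(1/2) = 15; s2: 10/1 = 10; s3: (17/2)/(1/2) = 17.
Smallest ratio is 10 in the row of s2, so s2 leaves.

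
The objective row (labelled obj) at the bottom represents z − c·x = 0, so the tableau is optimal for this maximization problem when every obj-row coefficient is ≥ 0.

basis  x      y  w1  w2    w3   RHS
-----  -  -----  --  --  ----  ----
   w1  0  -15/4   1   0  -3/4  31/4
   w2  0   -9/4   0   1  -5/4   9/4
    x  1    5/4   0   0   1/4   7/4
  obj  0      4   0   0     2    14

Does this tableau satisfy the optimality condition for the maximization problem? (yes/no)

yes

Every obj-row coefficient is ≥ 0, so the tableau is optimal.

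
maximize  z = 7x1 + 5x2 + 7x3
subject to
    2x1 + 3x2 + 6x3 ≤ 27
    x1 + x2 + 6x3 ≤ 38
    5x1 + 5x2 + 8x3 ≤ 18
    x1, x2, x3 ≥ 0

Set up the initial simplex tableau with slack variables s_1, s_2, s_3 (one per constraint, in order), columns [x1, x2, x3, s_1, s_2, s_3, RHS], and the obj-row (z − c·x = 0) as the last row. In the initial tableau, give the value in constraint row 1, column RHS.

The RHS of constraint 1 is b_1 = 27.

27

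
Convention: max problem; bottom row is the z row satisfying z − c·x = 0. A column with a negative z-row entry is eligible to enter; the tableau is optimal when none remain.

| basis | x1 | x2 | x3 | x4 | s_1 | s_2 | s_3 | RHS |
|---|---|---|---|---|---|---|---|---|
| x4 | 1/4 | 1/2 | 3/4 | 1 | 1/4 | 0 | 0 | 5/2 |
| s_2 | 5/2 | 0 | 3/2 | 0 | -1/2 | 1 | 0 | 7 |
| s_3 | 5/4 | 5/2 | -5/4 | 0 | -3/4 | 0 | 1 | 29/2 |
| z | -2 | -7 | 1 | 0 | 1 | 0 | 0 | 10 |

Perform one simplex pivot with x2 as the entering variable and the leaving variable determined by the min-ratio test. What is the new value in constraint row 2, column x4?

0

Ratio test on column x2 — row 1: (5/2)/(1/2) = 5; row 2: entry 0 ≤ 0; row 3: (29/2)/(5/2) = 29/5. Minimum is 5 at row 1 (x4 leaves); pivot element 1/2.
Divide row 1 by 1/2; eliminate column x2 from the other rows.
Row 2 update in column x4: 0 − 0·2 = 0.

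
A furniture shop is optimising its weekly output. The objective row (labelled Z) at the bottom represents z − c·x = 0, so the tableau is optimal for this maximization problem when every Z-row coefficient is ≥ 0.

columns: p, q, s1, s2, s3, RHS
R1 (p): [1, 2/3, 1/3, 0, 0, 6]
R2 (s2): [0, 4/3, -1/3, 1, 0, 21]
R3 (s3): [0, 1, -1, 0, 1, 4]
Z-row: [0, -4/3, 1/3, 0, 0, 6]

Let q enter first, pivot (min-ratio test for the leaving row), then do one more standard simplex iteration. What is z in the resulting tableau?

44/3

Ratio test on column q — row 1: 6/(2/3) = 9; row 2: 21/(4/3) = 63/4; row 3: 4/1 = 4. Minimum is 4 at row 3 (s3 leaves); pivot element 1.
Pivot on row 3; the Z-row RHS becomes 6 − (-4/3)·4 = 34/3.
Next entering variable (most negative Z-row entry -1): s1.
Ratio test on column s1 — row 1: (10/3)/1 = 10/3; row 2: (47/3)/1 = 47/3; row 3: entry -1 ≤ 0. Minimum is 10/3 at row 1 (p leaves); pivot element 1.
After the second pivot the Z-row RHS is 34/3 − (-1)·(10/3) = 44/3.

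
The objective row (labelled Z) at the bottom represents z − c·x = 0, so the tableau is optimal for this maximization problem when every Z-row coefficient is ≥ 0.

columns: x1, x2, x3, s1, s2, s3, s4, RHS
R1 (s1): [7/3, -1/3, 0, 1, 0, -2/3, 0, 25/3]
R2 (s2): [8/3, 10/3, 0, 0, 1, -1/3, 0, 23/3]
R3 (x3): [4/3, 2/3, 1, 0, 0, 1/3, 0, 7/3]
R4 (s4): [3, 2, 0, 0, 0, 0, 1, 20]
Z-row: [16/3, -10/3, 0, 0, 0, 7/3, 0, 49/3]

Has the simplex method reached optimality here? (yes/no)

no

The Z-row has a negative entry -10/3 in column x2, so it is not optimal.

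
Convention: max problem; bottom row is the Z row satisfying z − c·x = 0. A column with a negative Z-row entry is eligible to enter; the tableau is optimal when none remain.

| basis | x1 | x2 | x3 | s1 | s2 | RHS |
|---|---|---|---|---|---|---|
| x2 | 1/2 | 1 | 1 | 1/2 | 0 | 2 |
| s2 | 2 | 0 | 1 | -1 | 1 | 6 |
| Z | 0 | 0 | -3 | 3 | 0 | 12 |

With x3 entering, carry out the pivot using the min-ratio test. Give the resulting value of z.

Ratio test on column x3 — row 1: 2/1 = 2; row 2: 6/1 = 6. Minimum is 2 at row 1 (x2 leaves); pivot element 1.
Pivot on row 1; the Z-row RHS becomes 12 − (-3)·2 = 18.

18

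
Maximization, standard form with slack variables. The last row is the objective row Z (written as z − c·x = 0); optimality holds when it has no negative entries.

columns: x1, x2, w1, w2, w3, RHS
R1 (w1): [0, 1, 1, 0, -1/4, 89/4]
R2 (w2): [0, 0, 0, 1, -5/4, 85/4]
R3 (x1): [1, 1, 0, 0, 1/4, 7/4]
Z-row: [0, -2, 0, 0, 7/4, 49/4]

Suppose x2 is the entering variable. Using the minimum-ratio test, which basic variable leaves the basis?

Column x2 entries and ratios — w1: (89/4)/1 = 89/4; w2: 0 ≤ 0, skip; x1: (7/4)/1 = 7/4.
Smallest ratio is 7/4 in the row of x1, so x1 leaves.

x1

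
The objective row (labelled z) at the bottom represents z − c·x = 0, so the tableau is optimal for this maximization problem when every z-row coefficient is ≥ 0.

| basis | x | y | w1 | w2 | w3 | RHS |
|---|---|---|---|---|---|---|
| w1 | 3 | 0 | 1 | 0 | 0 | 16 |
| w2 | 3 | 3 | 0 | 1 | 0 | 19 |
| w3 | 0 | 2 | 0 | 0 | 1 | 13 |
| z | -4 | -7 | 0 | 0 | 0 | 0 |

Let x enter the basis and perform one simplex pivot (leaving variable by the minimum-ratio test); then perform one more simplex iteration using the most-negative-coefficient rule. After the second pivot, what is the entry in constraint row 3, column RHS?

11

Ratio test on column x — row 1: 16/3 = 16/3; row 2: 19/3 = 19/3; row 3: entry 0 ≤ 0. Minimum is 16/3 at row 1 (w1 leaves); pivot element 3.
Divide row 1 by 3; eliminate column x from the other rows.
Second iteration: most negative z-row entry is -7 in column y, so y enters.
Ratio test on column y — row 1: entry 0 ≤ 0; row 2: 3/3 = 1; row 3: 13/2 = 13/2. Minimum is 1 at row 2 (w2 leaves); pivot element 3.
Divide row 2 by 3; eliminate column y from the other rows.
After both pivots, the entry at constraint row 3, column RHS is 11.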